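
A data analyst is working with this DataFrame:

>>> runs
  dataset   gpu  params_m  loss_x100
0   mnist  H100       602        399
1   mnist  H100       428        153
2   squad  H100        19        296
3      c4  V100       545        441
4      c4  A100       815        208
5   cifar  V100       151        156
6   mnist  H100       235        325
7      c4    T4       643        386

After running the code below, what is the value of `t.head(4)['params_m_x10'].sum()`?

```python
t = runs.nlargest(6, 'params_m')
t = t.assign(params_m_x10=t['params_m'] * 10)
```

26050

take 6 rows with largest params_m:
  dataset   gpu  params_m  loss_x100
4      c4  A100       815        208
7      c4    T4       643        386
0   mnist  H100       602        399
3      c4  V100       545        441
1   mnist  H100       428        153
6   mnist  H100       235        325
add column params_m_x10 = t['params_m'] * 10:
  dataset   gpu  params_m  loss_x100  params_m_x10
4      c4  A100       815        208          8150
7      c4    T4       643        386          6430
0   mnist  H100       602        399          6020
3      c4  V100       545        441          5450
1   mnist  H100       428        153          4280
6   mnist  H100       235        325          2350
take first 4 rows:
  dataset   gpu  params_m  loss_x100  params_m_x10
4      c4  A100       815        208          8150
7      c4    T4       643        386          6430
0   mnist  H100       602        399          6020
3      c4  V100       545        441          5450
Hence 26050.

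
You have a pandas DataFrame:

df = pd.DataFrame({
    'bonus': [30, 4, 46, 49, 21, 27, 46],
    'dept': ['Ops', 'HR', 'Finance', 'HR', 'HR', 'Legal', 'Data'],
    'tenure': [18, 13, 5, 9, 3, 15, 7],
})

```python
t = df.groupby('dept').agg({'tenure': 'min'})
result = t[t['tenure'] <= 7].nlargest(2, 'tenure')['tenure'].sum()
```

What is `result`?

group by dept, min of tenure:
         tenure
dept           
Data          7
Finance       5
HR            3
Legal        15
Ops          18
filter rows where tenure <= 7:
         tenure
dept           
Data          7
Finance       5
HR            3
take 2 rows with largest tenure:
         tenure
dept           
Data          7
Finance       5
Taking the sum of column 'tenure' gives 12.

12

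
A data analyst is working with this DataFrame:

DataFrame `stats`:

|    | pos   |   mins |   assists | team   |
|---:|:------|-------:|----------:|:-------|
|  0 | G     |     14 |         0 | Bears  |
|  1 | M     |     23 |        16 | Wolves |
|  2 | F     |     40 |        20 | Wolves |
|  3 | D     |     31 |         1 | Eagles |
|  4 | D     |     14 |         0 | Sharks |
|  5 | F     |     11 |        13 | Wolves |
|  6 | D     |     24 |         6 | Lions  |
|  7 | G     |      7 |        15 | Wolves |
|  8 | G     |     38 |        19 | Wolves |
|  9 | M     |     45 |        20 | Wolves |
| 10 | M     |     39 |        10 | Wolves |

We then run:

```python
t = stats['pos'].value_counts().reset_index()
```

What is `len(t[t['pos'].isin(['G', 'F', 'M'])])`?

value_counts of pos:
pos
G    3
M    3
D    3
F    2
Name: count, dtype: int64
reset_index():
  pos  count
0   G      3
1   M      3
2   D      3
3   F      2
filter rows where pos in ['G', 'F', 'M']:
  pos  count
0   G      3
1   M      3
3   F      2
Hence 3.

3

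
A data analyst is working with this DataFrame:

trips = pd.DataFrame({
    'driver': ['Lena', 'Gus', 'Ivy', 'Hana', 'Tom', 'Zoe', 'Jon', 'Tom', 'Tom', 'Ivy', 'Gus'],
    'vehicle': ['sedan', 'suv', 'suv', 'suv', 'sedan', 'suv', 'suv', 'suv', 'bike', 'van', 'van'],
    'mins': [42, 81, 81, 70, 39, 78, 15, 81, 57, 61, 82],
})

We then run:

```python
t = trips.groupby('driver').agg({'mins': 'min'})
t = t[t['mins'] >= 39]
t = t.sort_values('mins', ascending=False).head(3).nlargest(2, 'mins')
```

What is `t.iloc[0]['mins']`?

group by driver, min of mins:
        mins
driver      
Gus       81
Hana      70
Ivy       61
Jon       15
Lena      42
Tom       39
Zoe       78
filter rows where mins >= 39:
        mins
driver      
Gus       81
Hana      70
Ivy       61
Lena      42
Tom       39
Zoe       78
sort by mins descending:
        mins
driver      
Gus       81
Zoe       78
Hana      70
Ivy       61
Lena      42
Tom       39
take first 3 rows:
        mins
driver      
Gus       81
Zoe       78
Hana      70
take 2 rows with largest mins:
        mins
driver      
Gus       81
Zoe       78

81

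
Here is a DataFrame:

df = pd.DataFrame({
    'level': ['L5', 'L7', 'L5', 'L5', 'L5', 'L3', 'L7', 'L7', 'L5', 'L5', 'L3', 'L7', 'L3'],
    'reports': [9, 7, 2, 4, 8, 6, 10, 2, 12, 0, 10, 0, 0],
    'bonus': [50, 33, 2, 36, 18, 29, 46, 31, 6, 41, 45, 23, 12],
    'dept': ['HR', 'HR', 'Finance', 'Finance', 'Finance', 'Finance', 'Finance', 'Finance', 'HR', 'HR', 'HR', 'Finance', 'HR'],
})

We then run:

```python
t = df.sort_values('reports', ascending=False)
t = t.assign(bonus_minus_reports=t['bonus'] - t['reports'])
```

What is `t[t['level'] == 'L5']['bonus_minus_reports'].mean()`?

19.6666666667

sort by reports descending:
   level  reports  bonus     dept
8     L5       12      6       HR
6     L7       10     46  Finance
10    L3       10     45       HR
0     L5        9     50       HR
4     L5        8     18  Finance
1     L7        7     33       HR
5     L3        6     29  Finance
3     L5        4     36  Finance
2     L5        2      2  Finance
7     L7        2     31  Finance
9     L5        0     41       HR
11    L7        0     23  Finance
12    L3        0     12       HR
add column bonus_minus_reports = t['bonus'] - t['reports']:
   level  reports  bonus     dept  bonus_minus_reports
8     L5       12      6       HR                   -6
6     L7       10     46  Finance                   36
10    L3       10     45       HR                   35
0     L5        9     50       HR                   41
4     L5        8     18  Finance                   10
1     L7        7     33       HR                   26
5     L3        6     29  Finance                   23
3     L5        4     36  Finance                   32
2     L5        2      2  Finance                    0
7     L7        2     31  Finance                   29
9     L5        0     41       HR                   41
11    L7        0     23  Finance                   23
12    L3        0     12       HR                   12
filter rows where level == 'L5':
  level  reports  bonus     dept  bonus_minus_reports
8    L5       12      6       HR                   -6
0    L5        9     50       HR                   41
4    L5        8     18  Finance                   10
3    L5        4     36  Finance                   32
2    L5        2      2  Finance                    0
9    L5        0     41       HR                   41
Reading off the mean of column 'bonus_minus_reports', we get 19.6666666667.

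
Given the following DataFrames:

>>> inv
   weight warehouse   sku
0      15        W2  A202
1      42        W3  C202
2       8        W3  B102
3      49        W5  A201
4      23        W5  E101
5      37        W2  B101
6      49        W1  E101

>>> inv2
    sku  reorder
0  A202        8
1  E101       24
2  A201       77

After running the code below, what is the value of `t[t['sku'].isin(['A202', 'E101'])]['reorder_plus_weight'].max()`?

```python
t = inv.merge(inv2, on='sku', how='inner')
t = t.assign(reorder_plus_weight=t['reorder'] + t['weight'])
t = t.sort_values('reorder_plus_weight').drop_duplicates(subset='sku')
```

47

merge on 'sku' (how='inner') → 4 rows:
   weight warehouse   sku  reorder
0      15        W2  A202        8
1      49        W5  A201       77
2      23        W5  E101       24
3      49        W1  E101       24
add column reorder_plus_weight = t['reorder'] + t['weight']:
   weight warehouse   sku  reorder  reorder_plus_weight
0      15        W2  A202        8                   23
1      49        W5  A201       77                  126
2      23        W5  E101       24                   47
3      49        W1  E101       24                   73
sort by reorder_plus_weight:
   weight warehouse   sku  reorder  reorder_plus_weight
0      15        W2  A202        8                   23
2      23        W5  E101       24                   47
3      49        W1  E101       24                   73
1      49        W5  A201       77                  126
drop duplicate sku (keep=first):
   weight warehouse   sku  reorder  reorder_plus_weight
0      15        W2  A202        8                   23
2      23        W5  E101       24                   47
1      49        W5  A201       77                  126
filter rows where sku in ['A202', 'E101']:
   weight warehouse   sku  reorder  reorder_plus_weight
0      15        W2  A202        8                   23
2      23        W5  E101       24                   47
So max() = 47.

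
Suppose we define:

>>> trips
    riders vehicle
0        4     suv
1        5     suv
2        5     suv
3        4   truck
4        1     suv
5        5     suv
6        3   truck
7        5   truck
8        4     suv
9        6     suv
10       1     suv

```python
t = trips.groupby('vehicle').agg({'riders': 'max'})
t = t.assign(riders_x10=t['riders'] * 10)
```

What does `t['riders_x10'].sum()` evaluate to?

110

group by vehicle, max of riders:
         riders
vehicle        
suv           6
truck         5
add column riders_x10 = t['riders'] * 10:
         riders  riders_x10
vehicle                    
suv           6          60
truck         5          50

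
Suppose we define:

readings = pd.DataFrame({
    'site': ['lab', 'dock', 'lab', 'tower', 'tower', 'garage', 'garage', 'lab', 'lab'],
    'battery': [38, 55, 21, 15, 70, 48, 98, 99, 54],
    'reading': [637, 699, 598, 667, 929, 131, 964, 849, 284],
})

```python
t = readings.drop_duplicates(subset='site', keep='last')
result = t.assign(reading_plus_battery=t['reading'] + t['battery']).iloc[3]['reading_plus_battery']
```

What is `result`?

drop duplicate site (keep=last):
     site  battery  reading
1    dock       55      699
4   tower       70      929
6  garage       98      964
8     lab       54      284
add column reading_plus_battery = t['reading'] + t['battery']:
     site  battery  reading  reading_plus_battery
1    dock       55      699                   754
4   tower       70      929                   999
6  garage       98      964                  1062
8     lab       54      284                   338

338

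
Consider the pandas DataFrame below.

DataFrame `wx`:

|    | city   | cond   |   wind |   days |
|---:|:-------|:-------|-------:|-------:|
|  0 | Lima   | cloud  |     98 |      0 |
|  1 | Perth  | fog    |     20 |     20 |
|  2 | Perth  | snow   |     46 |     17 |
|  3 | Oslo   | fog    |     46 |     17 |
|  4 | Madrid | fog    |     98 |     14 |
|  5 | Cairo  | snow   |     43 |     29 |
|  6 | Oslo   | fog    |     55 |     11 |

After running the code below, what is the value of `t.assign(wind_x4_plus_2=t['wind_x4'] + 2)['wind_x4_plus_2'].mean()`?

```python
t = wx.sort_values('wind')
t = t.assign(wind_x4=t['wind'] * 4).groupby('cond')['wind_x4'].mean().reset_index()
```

265.0

sort by wind:
     city   cond  wind  days
1   Perth    fog    20    20
5   Cairo   snow    43    29
2   Perth   snow    46    17
3    Oslo    fog    46    17
6    Oslo    fog    55    11
0    Lima  cloud    98     0
4  Madrid    fog    98    14
add column wind_x4 = t['wind'] * 4:
     city   cond  wind  days  wind_x4
1   Perth    fog    20    20       80
5   Cairo   snow    43    29      172
2   Perth   snow    46    17      184
3    Oslo    fog    46    17      184
6    Oslo    fog    55    11      220
0    Lima  cloud    98     0      392
4  Madrid    fog    98    14      392
group by cond, mean of wind_x4:
cond
cloud    392.0
fog      219.0
snow     178.0
Name: wind_x4, dtype: float64
reset_index():
    cond  wind_x4
0  cloud    392.0
1    fog    219.0
2   snow    178.0
add column wind_x4_plus_2 = t['wind_x4'] + 2:
    cond  wind_x4  wind_x4_plus_2
0  cloud    392.0           394.0
1    fog    219.0           221.0
2   snow    178.0           180.0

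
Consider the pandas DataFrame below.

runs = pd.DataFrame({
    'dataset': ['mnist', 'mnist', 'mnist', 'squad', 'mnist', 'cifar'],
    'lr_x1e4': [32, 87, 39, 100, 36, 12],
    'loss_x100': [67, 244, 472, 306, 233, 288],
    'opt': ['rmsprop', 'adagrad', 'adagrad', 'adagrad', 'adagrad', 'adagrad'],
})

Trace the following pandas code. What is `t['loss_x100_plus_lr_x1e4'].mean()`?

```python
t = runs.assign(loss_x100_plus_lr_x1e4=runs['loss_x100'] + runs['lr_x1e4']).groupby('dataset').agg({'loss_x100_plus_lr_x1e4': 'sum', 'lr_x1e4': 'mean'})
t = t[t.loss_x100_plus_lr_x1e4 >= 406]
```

add column loss_x100_plus_lr_x1e4 = runs['loss_x100'] + runs['lr_x1e4']:
  dataset  lr_x1e4  loss_x100      opt  loss_x100_plus_lr_x1e4
0   mnist       32         67  rmsprop                      99
1   mnist       87        244  adagrad                     331
2   mnist       39        472  adagrad                     511
3   squad      100        306  adagrad                     406
4   mnist       36        233  adagrad                     269
5   cifar       12        288  adagrad                     300
group by dataset: sum(loss_x100_plus_lr_x1e4), mean(lr_x1e4):
         loss_x100_plus_lr_x1e4  lr_x1e4
dataset                                 
cifar                       300     12.0
mnist                      1210     48.5
squad                       406    100.0
filter rows where loss_x100_plus_lr_x1e4 >= 406:
         loss_x100_plus_lr_x1e4  lr_x1e4
dataset                                 
mnist                      1210     48.5
squad                       406    100.0
So mean() = 808.0.

808.0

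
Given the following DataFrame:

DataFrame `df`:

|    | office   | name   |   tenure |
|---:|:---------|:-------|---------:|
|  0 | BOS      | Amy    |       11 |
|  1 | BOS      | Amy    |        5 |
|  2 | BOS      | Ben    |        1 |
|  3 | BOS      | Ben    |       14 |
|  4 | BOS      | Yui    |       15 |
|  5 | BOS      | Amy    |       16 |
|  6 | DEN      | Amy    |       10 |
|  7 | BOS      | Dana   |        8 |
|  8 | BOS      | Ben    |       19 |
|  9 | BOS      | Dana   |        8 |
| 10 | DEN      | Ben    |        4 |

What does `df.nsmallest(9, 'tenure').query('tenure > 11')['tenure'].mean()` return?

14.5

take 9 rows with smallest tenure:
   office  name  tenure
2     BOS   Ben       1
10    DEN   Ben       4
1     BOS   Amy       5
7     BOS  Dana       8
9     BOS  Dana       8
6     DEN   Amy      10
0     BOS   Amy      11
3     BOS   Ben      14
4     BOS   Yui      15
filter rows where tenure > 11:
  office name  tenure
3    BOS  Ben      14
4    BOS  Yui      15
The mean of column 'tenure' is 14.5.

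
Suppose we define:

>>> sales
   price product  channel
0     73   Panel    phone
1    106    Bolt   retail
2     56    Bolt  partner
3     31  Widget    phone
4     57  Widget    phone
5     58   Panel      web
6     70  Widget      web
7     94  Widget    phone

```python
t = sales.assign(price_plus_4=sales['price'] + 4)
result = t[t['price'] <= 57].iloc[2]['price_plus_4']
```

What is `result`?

61

add column price_plus_4 = sales['price'] + 4:
   price product  channel  price_plus_4
0     73   Panel    phone            77
1    106    Bolt   retail           110
2     56    Bolt  partner            60
3     31  Widget    phone            35
4     57  Widget    phone            61
5     58   Panel      web            62
6     70  Widget      web            74
7     94  Widget    phone            98
filter rows where price <= 57:
   price product  channel  price_plus_4
2     56    Bolt  partner            60
3     31  Widget    phone            35
4     57  Widget    phone            61
Finally, value at position 2, column 'price_plus_4' = 61.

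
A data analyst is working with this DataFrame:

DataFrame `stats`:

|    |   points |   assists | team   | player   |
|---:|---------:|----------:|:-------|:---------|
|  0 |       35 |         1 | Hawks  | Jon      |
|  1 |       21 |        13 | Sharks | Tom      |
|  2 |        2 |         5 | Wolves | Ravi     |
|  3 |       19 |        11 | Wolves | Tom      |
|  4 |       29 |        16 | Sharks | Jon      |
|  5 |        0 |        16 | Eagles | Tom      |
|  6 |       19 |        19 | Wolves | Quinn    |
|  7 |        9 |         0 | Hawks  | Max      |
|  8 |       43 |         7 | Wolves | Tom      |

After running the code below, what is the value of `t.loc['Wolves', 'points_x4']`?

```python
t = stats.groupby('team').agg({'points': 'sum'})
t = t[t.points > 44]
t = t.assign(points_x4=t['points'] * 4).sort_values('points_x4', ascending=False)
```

332

group by team, sum of points:
        points
team          
Eagles       0
Hawks       44
Sharks      50
Wolves      83
filter rows where points > 44:
        points
team          
Sharks      50
Wolves      83
add column points_x4 = t['points'] * 4:
        points  points_x4
team                     
Sharks      50        200
Wolves      83        332
sort by points_x4 descending:
        points  points_x4
team                     
Wolves      83        332
Sharks      50        200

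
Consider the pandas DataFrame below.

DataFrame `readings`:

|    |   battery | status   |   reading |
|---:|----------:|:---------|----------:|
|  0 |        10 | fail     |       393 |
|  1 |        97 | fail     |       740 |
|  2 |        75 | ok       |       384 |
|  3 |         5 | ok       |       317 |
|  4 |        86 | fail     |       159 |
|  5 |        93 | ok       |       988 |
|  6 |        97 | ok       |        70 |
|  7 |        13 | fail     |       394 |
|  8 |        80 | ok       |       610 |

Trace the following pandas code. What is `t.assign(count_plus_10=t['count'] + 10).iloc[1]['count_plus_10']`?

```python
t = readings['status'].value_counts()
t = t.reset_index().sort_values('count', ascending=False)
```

value_counts of status:
status
ok      5
fail    4
Name: count, dtype: int64
reset_index():
  status  count
0     ok      5
1   fail      4
sort by count descending:
  status  count
0     ok      5
1   fail      4
add column count_plus_10 = t['count'] + 10:
  status  count  count_plus_10
0     ok      5             15
1   fail      4             14
value at position 1, column 'count_plus_10' → 14

14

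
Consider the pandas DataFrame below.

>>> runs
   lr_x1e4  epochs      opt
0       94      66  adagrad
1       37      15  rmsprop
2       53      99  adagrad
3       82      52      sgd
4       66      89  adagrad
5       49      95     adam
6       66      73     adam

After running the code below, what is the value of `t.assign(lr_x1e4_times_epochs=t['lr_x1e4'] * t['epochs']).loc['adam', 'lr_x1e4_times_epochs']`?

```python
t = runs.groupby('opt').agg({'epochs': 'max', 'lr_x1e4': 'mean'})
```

5462.5

group by opt: max(epochs), mean(lr_x1e4):
         epochs  lr_x1e4
opt                     
adagrad      99     71.0
adam         95     57.5
rmsprop      15     37.0
sgd          52     82.0
add column lr_x1e4_times_epochs = t['lr_x1e4'] * t['epochs']:
         epochs  lr_x1e4  lr_x1e4_times_epochs
opt                                           
adagrad      99     71.0                7029.0
adam         95     57.5                5462.5
rmsprop      15     37.0                 555.0
sgd          52     82.0                4264.0
So loc['adam', 'lr_x1e4_times_epochs'] = 5462.5.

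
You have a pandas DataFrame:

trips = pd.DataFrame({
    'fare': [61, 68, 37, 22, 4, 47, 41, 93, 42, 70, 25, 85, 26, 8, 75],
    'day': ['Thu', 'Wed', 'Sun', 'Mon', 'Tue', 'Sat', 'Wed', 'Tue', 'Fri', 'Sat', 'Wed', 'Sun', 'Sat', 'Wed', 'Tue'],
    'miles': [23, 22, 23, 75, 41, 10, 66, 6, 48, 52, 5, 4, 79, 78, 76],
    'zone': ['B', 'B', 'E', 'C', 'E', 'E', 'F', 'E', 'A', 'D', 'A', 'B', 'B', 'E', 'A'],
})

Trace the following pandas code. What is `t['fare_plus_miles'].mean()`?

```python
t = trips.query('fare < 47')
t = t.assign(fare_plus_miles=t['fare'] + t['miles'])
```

77.5

filter rows where fare < 47:
    fare  day  miles zone
2     37  Sun     23    E
3     22  Mon     75    C
4      4  Tue     41    E
6     41  Wed     66    F
8     42  Fri     48    A
10    25  Wed      5    A
12    26  Sat     79    B
13     8  Wed     78    E
add column fare_plus_miles = t['fare'] + t['miles']:
    fare  day  miles zone  fare_plus_miles
2     37  Sun     23    E               60
3     22  Mon     75    C               97
4      4  Tue     41    E               45
6     41  Wed     66    F              107
8     42  Fri     48    A               90
10    25  Wed      5    A               30
12    26  Sat     79    B              105
13     8  Wed     78    E               86
Finally, mean of column 'fare_plus_miles' = 77.5.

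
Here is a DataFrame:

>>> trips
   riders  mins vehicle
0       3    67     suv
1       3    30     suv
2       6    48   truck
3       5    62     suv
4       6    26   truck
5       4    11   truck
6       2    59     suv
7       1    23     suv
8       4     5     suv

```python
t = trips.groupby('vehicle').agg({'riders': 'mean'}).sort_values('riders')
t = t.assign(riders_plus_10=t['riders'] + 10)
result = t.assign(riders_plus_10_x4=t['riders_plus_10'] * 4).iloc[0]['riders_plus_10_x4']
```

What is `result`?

group by vehicle, mean of riders:
           riders
vehicle          
suv      3.000000
truck    5.333333
sort by riders:
           riders
vehicle          
suv      3.000000
truck    5.333333
add column riders_plus_10 = t['riders'] + 10:
           riders  riders_plus_10
vehicle                          
suv      3.000000       13.000000
truck    5.333333       15.333333
add column riders_plus_10_x4 = t['riders_plus_10'] * 4:
           riders  riders_plus_10  riders_plus_10_x4
vehicle                                             
suv      3.000000       13.000000          52.000000
truck    5.333333       15.333333          61.333333
So iloc[0]['riders_plus_10_x4'] = 52.0.

52.0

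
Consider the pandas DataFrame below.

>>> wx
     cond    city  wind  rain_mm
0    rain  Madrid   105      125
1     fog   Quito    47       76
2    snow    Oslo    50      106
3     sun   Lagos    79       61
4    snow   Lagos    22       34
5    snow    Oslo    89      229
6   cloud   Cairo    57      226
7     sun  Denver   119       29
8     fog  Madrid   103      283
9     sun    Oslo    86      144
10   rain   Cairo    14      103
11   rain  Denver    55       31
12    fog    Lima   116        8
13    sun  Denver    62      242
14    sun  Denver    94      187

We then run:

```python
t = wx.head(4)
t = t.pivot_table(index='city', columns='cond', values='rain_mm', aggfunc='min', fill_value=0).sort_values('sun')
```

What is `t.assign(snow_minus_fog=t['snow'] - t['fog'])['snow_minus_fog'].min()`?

take first 4 rows:
   cond    city  wind  rain_mm
0  rain  Madrid   105      125
1   fog   Quito    47       76
2  snow    Oslo    50      106
3   sun   Lagos    79       61
pivot: rows=city, cols=cond, min(rain_mm):
cond    fog  rain  snow  sun
city                        
Lagos     0     0     0   61
Madrid    0   125     0    0
Oslo      0     0   106    0
Quito    76     0     0    0
sort by sun:
cond    fog  rain  snow  sun
city                        
Madrid    0   125     0    0
Oslo      0     0   106    0
Quito    76     0     0    0
Lagos     0     0     0   61
add column snow_minus_fog = t['snow'] - t['fog']:
cond    fog  rain  snow  sun  snow_minus_fog
city                                        
Madrid    0   125     0    0               0
Oslo      0     0   106    0             106
Quito    76     0     0    0             -76
Lagos     0     0     0   61               0
Finally, min of column 'snow_minus_fog' = -76.

-76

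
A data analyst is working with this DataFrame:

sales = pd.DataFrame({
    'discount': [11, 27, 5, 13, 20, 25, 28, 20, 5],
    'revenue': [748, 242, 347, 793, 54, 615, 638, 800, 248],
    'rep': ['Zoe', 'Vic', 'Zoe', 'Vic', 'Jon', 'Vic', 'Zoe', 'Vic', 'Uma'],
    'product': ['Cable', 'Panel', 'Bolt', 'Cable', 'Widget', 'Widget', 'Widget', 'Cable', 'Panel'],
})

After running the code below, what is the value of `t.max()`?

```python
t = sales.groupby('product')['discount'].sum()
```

73

group by product, sum of discount:
product
Bolt       5
Cable     44
Panel     32
Widget    73
Name: discount, dtype: int64
Reading off the max of the resulting series, we get 73.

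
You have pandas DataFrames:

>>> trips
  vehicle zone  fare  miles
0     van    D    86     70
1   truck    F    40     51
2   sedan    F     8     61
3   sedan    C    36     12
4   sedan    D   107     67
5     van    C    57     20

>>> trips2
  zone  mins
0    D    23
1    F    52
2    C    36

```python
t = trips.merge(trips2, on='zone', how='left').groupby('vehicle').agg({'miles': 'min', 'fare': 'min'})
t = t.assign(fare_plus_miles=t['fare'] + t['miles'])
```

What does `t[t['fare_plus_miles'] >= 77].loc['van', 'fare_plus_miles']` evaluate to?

77

merge on 'zone' (how='left') → 6 rows:
  vehicle zone  fare  miles  mins
0     van    D    86     70    23
1   truck    F    40     51    52
2   sedan    F     8     61    52
3   sedan    C    36     12    36
4   sedan    D   107     67    23
5     van    C    57     20    36
group by vehicle: min(miles), min(fare):
         miles  fare
vehicle             
sedan       12     8
truck       51    40
van         20    57
add column fare_plus_miles = t['fare'] + t['miles']:
         miles  fare  fare_plus_miles
vehicle                              
sedan       12     8               20
truck       51    40               91
van         20    57               77
filter rows where fare_plus_miles >= 77:
         miles  fare  fare_plus_miles
vehicle                              
truck       51    40               91
van         20    57               77
Reading off the value at row 'van', column 'fare_plus_miles', we get 77.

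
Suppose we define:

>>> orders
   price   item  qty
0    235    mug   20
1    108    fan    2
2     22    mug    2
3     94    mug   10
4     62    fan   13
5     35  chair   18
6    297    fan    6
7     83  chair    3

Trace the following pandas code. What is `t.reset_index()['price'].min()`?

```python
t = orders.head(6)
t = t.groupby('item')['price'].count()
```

take first 6 rows:
   price   item  qty
0    235    mug   20
1    108    fan    2
2     22    mug    2
3     94    mug   10
4     62    fan   13
5     35  chair   18
group by item, count of price:
item
chair    1
fan      2
mug      3
Name: price, dtype: int64
reset_index():
    item  price
0  chair      1
1    fan      2
2    mug      3
min of column 'price' → 1

1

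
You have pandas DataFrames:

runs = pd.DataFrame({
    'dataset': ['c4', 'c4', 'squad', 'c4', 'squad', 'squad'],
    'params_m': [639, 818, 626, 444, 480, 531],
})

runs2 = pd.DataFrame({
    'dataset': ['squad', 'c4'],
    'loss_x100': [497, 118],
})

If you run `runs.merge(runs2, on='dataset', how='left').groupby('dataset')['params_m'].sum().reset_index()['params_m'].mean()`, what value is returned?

1769.0

merge on 'dataset' (how='left') → 6 rows:
  dataset  params_m  loss_x100
0      c4       639        118
1      c4       818        118
2   squad       626        497
3      c4       444        118
4   squad       480        497
5   squad       531        497
group by dataset, sum of params_m:
dataset
c4       1901
squad    1637
Name: params_m, dtype: int64
reset_index():
  dataset  params_m
0      c4      1901
1   squad      1637
Taking the mean of column 'params_m' gives 1769.0.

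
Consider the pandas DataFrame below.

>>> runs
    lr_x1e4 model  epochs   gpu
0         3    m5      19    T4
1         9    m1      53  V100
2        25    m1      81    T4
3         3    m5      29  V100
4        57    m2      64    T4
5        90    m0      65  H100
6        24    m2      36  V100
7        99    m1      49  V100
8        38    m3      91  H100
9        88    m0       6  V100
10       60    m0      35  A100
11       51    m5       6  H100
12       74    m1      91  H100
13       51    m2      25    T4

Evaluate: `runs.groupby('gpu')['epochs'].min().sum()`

group by gpu, min of epochs:
gpu
A100    35
H100     6
T4      19
V100     6
Name: epochs, dtype: int64
Taking the sum of the resulting series gives 66.

66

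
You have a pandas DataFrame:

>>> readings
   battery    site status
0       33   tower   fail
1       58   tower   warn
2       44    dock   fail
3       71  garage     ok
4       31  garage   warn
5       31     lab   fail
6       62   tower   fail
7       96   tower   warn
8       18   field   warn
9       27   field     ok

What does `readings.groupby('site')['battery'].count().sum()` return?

10

group by site, count of battery:
site
dock      1
field     2
garage    2
lab       1
tower     4
Name: battery, dtype: int64
Hence 10.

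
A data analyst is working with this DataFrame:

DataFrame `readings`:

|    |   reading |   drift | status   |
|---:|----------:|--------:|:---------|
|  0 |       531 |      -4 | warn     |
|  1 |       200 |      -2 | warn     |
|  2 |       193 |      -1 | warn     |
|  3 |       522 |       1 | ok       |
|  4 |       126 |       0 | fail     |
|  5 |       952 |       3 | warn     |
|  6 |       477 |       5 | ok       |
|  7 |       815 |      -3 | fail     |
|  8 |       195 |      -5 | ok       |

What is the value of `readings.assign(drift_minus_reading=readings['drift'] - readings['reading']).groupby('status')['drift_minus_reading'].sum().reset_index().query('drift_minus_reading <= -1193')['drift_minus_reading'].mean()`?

add column drift_minus_reading = readings['drift'] - readings['reading']:
   reading  drift status  drift_minus_reading
0      531     -4   warn                 -535
1      200     -2   warn                 -202
2      193     -1   warn                 -194
3      522      1     ok                 -521
4      126      0   fail                 -126
5      952      3   warn                 -949
6      477      5     ok                 -472
7      815     -3   fail                 -818
8      195     -5     ok                 -200
group by status, sum of drift_minus_reading:
status
fail    -944
ok     -1193
warn   -1880
Name: drift_minus_reading, dtype: int64
reset_index():
  status  drift_minus_reading
0   fail                 -944
1     ok                -1193
2   warn                -1880
filter rows where drift_minus_reading <= -1193:
  status  drift_minus_reading
1     ok                -1193
2   warn                -1880
So mean() = -1536.5.

-1536.5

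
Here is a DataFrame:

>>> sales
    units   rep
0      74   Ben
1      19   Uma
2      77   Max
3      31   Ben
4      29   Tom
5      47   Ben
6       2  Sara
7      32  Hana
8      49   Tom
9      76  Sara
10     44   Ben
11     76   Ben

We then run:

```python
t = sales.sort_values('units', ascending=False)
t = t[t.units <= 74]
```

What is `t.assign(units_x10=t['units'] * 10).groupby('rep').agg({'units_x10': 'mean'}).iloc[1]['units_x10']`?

320.0

sort by units descending:
    units   rep
2      77   Max
9      76  Sara
11     76   Ben
0      74   Ben
8      49   Tom
5      47   Ben
10     44   Ben
7      32  Hana
3      31   Ben
4      29   Tom
1      19   Uma
6       2  Sara
filter rows where units <= 74:
    units   rep
0      74   Ben
8      49   Tom
5      47   Ben
10     44   Ben
7      32  Hana
3      31   Ben
4      29   Tom
1      19   Uma
6       2  Sara
add column units_x10 = t['units'] * 10:
    units   rep  units_x10
0      74   Ben        740
8      49   Tom        490
5      47   Ben        470
10     44   Ben        440
7      32  Hana        320
3      31   Ben        310
4      29   Tom        290
1      19   Uma        190
6       2  Sara         20
group by rep, mean of units_x10:
      units_x10
rep            
Ben       490.0
Hana      320.0
Sara       20.0
Tom       390.0
Uma       190.0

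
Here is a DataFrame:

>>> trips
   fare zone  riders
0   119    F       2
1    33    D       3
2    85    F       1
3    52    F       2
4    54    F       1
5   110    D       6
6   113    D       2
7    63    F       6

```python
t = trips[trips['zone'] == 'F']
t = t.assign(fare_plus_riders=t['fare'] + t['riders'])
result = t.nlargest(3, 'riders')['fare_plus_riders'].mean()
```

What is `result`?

filter rows where zone == 'F':
   fare zone  riders
0   119    F       2
2    85    F       1
3    52    F       2
4    54    F       1
7    63    F       6
add column fare_plus_riders = t['fare'] + t['riders']:
   fare zone  riders  fare_plus_riders
0   119    F       2               121
2    85    F       1                86
3    52    F       2                54
4    54    F       1                55
7    63    F       6                69
take 3 rows with largest riders:
   fare zone  riders  fare_plus_riders
7    63    F       6                69
0   119    F       2               121
3    52    F       2                54
Hence 81.3333333333.

81.3333333333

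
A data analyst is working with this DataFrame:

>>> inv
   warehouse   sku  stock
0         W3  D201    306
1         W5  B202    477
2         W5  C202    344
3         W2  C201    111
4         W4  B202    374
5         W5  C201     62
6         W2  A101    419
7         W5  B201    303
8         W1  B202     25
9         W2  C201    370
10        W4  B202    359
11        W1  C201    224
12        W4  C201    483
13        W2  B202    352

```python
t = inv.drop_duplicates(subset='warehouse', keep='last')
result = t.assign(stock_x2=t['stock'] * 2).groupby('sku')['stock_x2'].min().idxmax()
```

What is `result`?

drop duplicate warehouse (keep=last):
   warehouse   sku  stock
0         W3  D201    306
7         W5  B201    303
11        W1  C201    224
12        W4  C201    483
13        W2  B202    352
add column stock_x2 = t['stock'] * 2:
   warehouse   sku  stock  stock_x2
0         W3  D201    306       612
7         W5  B201    303       606
11        W1  C201    224       448
12        W4  C201    483       966
13        W2  B202    352       704
group by sku, min of stock_x2:
sku
B201    606
B202    704
C201    448
D201    612
Name: stock_x2, dtype: int64
Reading off the label with the largest value, we get B202.

B202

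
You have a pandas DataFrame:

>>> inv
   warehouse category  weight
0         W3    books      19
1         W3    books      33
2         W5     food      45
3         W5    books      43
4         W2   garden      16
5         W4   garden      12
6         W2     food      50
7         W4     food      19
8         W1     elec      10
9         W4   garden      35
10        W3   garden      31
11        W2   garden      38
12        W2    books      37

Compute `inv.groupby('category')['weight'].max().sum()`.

group by category, max of weight:
category
books     43
elec      10
food      50
garden    38
Name: weight, dtype: int64
Finally, sum of the resulting series = 141.

141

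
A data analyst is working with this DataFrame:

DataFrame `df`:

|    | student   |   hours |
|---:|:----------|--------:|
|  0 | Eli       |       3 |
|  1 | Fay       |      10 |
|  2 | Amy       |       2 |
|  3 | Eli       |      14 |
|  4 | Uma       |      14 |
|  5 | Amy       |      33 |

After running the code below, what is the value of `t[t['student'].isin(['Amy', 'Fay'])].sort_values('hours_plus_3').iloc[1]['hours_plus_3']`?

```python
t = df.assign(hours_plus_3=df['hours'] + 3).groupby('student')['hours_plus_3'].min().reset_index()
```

add column hours_plus_3 = df['hours'] + 3:
  student  hours  hours_plus_3
0     Eli      3             6
1     Fay     10            13
2     Amy      2             5
3     Eli     14            17
4     Uma     14            17
5     Amy     33            36
group by student, min of hours_plus_3:
student
Amy     5
Eli     6
Fay    13
Uma    17
Name: hours_plus_3, dtype: int64
reset_index():
  student  hours_plus_3
0     Amy             5
1     Eli             6
2     Fay            13
3     Uma            17
filter rows where student in ['Amy', 'Fay']:
  student  hours_plus_3
0     Amy             5
2     Fay            13
sort by hours_plus_3:
  student  hours_plus_3
0     Amy             5
2     Fay            13

13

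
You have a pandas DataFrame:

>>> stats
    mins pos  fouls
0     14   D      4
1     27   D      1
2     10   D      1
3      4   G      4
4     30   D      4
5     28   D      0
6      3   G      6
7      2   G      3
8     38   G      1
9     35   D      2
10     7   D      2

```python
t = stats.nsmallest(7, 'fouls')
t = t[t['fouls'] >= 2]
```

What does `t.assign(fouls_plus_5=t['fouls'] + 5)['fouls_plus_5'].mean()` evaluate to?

7.33333333333

take 7 rows with smallest fouls:
    mins pos  fouls
5     28   D      0
1     27   D      1
2     10   D      1
8     38   G      1
9     35   D      2
10     7   D      2
7      2   G      3
filter rows where fouls >= 2:
    mins pos  fouls
9     35   D      2
10     7   D      2
7      2   G      3
add column fouls_plus_5 = t['fouls'] + 5:
    mins pos  fouls  fouls_plus_5
9     35   D      2             7
10     7   D      2             7
7      2   G      3             8
Finally, mean of column 'fouls_plus_5' = 7.33333333333.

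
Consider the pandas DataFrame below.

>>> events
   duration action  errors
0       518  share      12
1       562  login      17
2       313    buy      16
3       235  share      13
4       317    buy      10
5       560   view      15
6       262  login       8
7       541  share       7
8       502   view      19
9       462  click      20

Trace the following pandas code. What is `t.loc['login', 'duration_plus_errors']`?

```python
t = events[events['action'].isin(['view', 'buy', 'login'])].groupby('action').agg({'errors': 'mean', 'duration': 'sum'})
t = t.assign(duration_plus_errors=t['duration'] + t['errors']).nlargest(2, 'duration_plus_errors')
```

836.5

filter rows where action in ['view', 'buy', 'login']:
   duration action  errors
1       562  login      17
2       313    buy      16
4       317    buy      10
5       560   view      15
6       262  login       8
8       502   view      19
group by action: mean(errors), sum(duration):
        errors  duration
action                  
buy       13.0       630
login     12.5       824
view      17.0      1062
add column duration_plus_errors = t['duration'] + t['errors']:
        errors  duration  duration_plus_errors
action                                        
buy       13.0       630                 643.0
login     12.5       824                 836.5
view      17.0      1062                1079.0
take 2 rows with largest duration_plus_errors:
        errors  duration  duration_plus_errors
action                                        
view      17.0      1062                1079.0
login     12.5       824                 836.5
Reading off the value at row 'login', column 'duration_plus_errors', we get 836.5.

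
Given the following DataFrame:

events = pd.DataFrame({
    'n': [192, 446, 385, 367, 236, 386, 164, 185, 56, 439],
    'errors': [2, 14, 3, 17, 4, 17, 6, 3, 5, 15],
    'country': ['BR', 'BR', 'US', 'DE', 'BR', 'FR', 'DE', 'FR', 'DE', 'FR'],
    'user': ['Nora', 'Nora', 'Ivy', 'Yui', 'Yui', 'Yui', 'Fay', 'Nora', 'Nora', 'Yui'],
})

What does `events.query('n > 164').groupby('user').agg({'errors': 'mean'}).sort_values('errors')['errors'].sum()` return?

22.5833333333

filter rows where n > 164:
     n  errors country  user
0  192       2      BR  Nora
1  446      14      BR  Nora
2  385       3      US   Ivy
3  367      17      DE   Yui
4  236       4      BR   Yui
5  386      17      FR   Yui
7  185       3      FR  Nora
9  439      15      FR   Yui
group by user, mean of errors:
         errors
user           
Ivy    3.000000
Nora   6.333333
Yui   13.250000
sort by errors:
         errors
user           
Ivy    3.000000
Nora   6.333333
Yui   13.250000
Finally, sum of column 'errors' = 22.5833333333.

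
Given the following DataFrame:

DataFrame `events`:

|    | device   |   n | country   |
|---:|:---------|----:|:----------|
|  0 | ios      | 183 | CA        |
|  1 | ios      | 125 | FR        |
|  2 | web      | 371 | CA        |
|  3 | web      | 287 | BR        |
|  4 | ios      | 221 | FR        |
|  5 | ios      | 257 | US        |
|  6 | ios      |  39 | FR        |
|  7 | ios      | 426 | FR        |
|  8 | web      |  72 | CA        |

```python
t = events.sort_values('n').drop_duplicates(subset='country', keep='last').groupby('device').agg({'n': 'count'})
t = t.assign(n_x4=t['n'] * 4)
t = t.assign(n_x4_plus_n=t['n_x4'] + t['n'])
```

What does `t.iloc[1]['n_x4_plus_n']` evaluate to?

10

sort by n:
  device    n country
6    ios   39      FR
8    web   72      CA
1    ios  125      FR
0    ios  183      CA
4    ios  221      FR
5    ios  257      US
3    web  287      BR
2    web  371      CA
7    ios  426      FR
drop duplicate country (keep=last):
  device    n country
5    ios  257      US
3    web  287      BR
2    web  371      CA
7    ios  426      FR
group by device, count of n:
        n
device   
ios     2
web     2
add column n_x4 = t['n'] * 4:
        n  n_x4
device         
ios     2     8
web     2     8
add column n_x4_plus_n = t['n_x4'] + t['n']:
        n  n_x4  n_x4_plus_n
device                      
ios     2     8           10
web     2     8           10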